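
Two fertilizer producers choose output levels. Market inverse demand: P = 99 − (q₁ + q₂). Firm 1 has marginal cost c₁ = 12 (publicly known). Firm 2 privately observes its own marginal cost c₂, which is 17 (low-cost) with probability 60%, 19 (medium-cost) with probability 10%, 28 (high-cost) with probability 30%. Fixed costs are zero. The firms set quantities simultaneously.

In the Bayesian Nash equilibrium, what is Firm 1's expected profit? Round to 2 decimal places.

Type-c best response for Firm 2: q₂(c) = (99 − c)/2 − q₁/2.
Firm 1 maximizes expected profit; its first-order condition is 99 − 2q₁ − E[q₂] − 12 = 0.
Substituting E[q₂] and solving: E[c₂] = 20.5, so q₁ = (99 − 2·12 + 20.5)/3 = 31.8333.
E[P] = 99 − (q₁ + E[q₂]) = 43.8333; Firm 1's expected profit = (E[P] − 12)·q₁ = (43.8333 − 12)·31.8333 = 1013.36.

1013.36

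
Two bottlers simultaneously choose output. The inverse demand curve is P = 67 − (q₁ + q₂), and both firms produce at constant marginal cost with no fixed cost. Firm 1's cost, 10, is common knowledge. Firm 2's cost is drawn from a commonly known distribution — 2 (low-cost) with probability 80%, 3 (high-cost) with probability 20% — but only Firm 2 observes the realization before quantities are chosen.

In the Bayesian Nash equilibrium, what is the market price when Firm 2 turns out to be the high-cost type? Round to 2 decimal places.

Type-c best response for Firm 2: q₂(c) = (67 − c)/2 − q₁/2.
Firm 1 maximizes expected profit; its first-order condition is 67 − 2q₁ − E[q₂] − 10 = 0.
Substituting E[q₂] and solving: E[c₂] = 2.2, so q₁ = (67 − 2·10 + 2.2)/3 = 16.4.
q₂(high-cost) = 23.8, so P = 67 − (16.4 + 23.8) = 26.8.

26.80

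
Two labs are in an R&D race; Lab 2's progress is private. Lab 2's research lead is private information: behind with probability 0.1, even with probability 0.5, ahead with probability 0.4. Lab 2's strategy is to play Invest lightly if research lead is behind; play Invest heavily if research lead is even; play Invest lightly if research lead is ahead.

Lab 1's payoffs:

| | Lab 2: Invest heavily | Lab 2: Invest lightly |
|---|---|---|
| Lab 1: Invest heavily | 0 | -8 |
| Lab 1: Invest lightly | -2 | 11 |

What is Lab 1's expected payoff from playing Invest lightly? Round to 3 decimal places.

E[Invest lightly] = 0.1·11 + 0.5·(-2) + 0.4·11 = 1.1 + (-1) + 4.4 = 4.5

4.500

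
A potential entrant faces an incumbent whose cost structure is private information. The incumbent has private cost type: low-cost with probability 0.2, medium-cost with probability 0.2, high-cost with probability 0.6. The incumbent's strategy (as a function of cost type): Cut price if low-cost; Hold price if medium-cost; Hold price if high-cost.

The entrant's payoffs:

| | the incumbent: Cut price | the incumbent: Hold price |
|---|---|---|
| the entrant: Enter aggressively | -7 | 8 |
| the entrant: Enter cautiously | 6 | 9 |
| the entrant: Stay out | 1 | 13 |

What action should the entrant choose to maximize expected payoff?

Stay out

E[Enter aggressively] = 0.2·(-7) + 0.2·(8) + 0.6·(8) = 5
E[Enter cautiously] = 0.2·(6) + 0.2·(9) + 0.6·(9) = 8.4
E[Stay out] = 0.2·(1) + 0.2·(13) + 0.6·(13) = 10.6
Best response: Stay out (10.6 is the largest).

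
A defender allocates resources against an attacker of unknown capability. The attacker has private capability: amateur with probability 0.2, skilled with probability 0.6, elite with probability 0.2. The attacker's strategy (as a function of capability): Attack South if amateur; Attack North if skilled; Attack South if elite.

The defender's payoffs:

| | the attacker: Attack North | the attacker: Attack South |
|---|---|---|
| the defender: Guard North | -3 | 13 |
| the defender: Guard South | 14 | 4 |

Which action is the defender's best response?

E[Guard North] = 0.2·(13) + 0.6·(-3) + 0.2·(13) = 3.4
E[Guard South] = 0.2·(4) + 0.6·(14) + 0.2·(4) = 10
Best response: Guard South (10 is the largest).

Guard South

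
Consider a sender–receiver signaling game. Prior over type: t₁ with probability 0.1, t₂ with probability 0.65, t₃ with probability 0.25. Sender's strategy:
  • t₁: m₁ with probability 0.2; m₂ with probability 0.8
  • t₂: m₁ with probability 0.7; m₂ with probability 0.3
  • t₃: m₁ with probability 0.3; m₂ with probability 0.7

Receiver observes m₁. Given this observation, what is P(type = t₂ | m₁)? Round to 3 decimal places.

P(m₁) = 0.1·0.2 + 0.65·0.7 + 0.25·0.3 = 0.55
P(t₂ | m₁) = (0.65·0.7) / 0.55 = 0.455 / 0.55 = 0.827273

0.827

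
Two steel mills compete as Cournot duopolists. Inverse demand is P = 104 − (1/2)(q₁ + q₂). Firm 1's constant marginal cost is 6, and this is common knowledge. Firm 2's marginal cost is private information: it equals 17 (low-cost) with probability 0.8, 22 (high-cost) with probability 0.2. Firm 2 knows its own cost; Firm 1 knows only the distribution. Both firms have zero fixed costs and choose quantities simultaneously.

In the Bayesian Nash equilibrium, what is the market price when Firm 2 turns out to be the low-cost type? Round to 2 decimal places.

Type-c best response for Firm 2: q₂(c) = (104 − c) − q₁/2.
Firm 1 maximizes expected profit; its first-order condition is 104 − q₁ − (1/2)E[q₂] − 6 = 0.
Substituting E[q₂] and solving: E[c₂] = 18, so q₁ = (104 − 2·6 + 18)/(3/2) = 73.3333.
q₂(low-cost) = 50.3333, so P = 104 − (1/2)·(73.3333 + 50.3333) = 42.1667.

42.17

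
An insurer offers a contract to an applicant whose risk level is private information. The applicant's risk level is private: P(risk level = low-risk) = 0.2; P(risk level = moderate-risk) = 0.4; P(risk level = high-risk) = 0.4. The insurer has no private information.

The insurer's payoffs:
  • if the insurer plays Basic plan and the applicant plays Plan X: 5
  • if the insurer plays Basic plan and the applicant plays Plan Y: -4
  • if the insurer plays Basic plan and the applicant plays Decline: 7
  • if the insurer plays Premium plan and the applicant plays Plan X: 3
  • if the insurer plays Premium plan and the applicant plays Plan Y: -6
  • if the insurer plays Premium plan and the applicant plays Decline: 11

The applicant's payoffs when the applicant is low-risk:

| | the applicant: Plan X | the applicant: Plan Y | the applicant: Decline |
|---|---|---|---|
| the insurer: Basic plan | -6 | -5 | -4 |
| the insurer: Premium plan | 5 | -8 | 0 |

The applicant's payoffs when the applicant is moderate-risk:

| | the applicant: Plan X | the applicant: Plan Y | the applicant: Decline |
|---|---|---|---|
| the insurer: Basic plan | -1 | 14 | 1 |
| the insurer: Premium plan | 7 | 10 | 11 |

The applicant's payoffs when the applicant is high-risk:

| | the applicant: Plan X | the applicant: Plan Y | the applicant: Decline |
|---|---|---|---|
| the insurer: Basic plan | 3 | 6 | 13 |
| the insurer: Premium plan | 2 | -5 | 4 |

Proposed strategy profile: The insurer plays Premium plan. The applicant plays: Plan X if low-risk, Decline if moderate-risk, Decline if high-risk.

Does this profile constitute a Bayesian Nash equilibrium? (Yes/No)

A profile is a BNE iff every type of every player is best-responding given beliefs about the other side.
The insurer plays Premium plan: E[Premium plan] = 0.2·(3) + 0.4·(11) + 0.4·(11) = 9.4; E[Basic plan] = 6.6. Best-responding. ✓
The applicant (risk level low-risk), facing Premium plan: Plan X gives 5, Plan Y gives -8, Decline gives 0. Proposed Plan X is best. ✓
The applicant (risk level moderate-risk), facing Premium plan: Plan X gives 7, Plan Y gives 10, Decline gives 11. Proposed Decline is best. ✓
The applicant (risk level high-risk), facing Premium plan: Plan X gives 2, Plan Y gives -5, Decline gives 4. Proposed Decline is best. ✓

Yes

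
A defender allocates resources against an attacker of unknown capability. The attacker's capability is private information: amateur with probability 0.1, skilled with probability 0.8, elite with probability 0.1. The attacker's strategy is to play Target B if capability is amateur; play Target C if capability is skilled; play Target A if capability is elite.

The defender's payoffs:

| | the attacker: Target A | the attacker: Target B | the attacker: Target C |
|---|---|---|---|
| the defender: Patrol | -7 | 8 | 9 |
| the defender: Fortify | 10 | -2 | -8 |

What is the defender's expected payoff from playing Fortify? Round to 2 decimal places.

-5.60

E[Fortify] = 0.1·(-2) + 0.8·(-8) + 0.1·10 = (-0.2) + (-6.4) + 1 = -5.6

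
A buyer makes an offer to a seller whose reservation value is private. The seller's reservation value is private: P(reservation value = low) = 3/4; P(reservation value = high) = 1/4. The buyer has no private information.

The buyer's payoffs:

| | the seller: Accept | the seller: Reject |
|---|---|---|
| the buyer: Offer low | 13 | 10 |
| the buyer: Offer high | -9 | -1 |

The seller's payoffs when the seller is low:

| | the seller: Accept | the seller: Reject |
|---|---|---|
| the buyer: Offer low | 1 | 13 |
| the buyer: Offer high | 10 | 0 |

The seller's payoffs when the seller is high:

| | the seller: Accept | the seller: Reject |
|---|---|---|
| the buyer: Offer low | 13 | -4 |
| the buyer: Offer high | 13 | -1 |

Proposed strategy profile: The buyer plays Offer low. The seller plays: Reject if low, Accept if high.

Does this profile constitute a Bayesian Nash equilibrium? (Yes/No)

Yes

The buyer plays Offer low: E[Offer low] = 3/4·(10) + 1/4·(13) = 43/4; E[Offer high] = -3. Best-responding. ✓
The seller (reservation value low), facing Offer low: Accept gives 1, Reject gives 13. Proposed Reject is best. ✓
The seller (reservation value high), facing Offer low: Accept gives 13, Reject gives -4. Proposed Accept is best. ✓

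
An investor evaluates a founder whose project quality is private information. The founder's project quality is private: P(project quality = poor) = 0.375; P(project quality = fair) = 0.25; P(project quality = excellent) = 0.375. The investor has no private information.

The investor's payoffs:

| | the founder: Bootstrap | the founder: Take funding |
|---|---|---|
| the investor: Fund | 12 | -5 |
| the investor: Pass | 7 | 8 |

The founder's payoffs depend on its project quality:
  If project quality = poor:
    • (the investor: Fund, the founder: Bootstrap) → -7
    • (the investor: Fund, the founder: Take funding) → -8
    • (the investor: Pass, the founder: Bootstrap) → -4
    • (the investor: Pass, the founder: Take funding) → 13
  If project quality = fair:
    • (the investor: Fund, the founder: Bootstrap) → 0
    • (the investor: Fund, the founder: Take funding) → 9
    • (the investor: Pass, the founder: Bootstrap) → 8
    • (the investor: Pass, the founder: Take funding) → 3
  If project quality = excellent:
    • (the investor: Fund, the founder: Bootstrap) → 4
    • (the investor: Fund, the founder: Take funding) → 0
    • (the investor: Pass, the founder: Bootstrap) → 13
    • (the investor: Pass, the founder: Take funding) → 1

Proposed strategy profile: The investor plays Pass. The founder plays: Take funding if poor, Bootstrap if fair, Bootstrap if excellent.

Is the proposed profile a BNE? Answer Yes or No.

The investor plays Pass: E[Pass] = 0.375·(8) + 0.25·(7) + 0.375·(7) = 7.375; E[Fund] = 5.625. Best-responding. ✓
The founder (project quality poor), facing Pass: Bootstrap gives -4, Take funding gives 13. Proposed Take funding is best. ✓
The founder (project quality fair), facing Pass: Bootstrap gives 8, Take funding gives 3. Proposed Bootstrap is best. ✓
The founder (project quality excellent), facing Pass: Bootstrap gives 13, Take funding gives 1. Proposed Bootstrap is best. ✓

Yes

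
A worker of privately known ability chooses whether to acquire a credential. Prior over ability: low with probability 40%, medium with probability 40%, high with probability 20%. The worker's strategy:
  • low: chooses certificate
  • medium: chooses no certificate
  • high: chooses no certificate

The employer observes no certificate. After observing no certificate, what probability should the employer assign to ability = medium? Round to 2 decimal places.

0.67

P(no certificate) = 0.4·0 + 0.4·1 + 0.2·1 = 0.6
P(medium | no certificate) = (0.4·1) / 0.6 = 0.4 / 0.6 = 0.666667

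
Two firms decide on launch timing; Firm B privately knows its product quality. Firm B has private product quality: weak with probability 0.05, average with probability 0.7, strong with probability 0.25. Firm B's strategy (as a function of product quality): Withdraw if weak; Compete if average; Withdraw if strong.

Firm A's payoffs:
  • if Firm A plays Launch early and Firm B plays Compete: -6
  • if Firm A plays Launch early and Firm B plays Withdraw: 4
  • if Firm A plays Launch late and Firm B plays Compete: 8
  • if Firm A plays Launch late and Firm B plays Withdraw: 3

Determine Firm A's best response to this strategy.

Launch late

E[Launch early] = 0.05·(4) + 0.7·(-6) + 0.25·(4) = -3
E[Launch late] = 0.05·(3) + 0.7·(8) + 0.25·(3) = 6.5
Best response: Launch late (6.5 is the largest).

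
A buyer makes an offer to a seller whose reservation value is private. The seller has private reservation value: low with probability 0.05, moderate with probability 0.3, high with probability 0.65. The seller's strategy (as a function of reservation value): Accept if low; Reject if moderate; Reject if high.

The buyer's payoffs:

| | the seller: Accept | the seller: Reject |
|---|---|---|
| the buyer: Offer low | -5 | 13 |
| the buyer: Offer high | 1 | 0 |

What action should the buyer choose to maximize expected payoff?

Compute the buyer's expected payoff for each action, taking the expectation over the seller's type.
E[Offer low] = 0.05·(-5) + 0.3·(13) + 0.65·(13) = 12.1
E[Offer high] = 0.05·(1) + 0.3·(0) + 0.65·(0) = 0.05
Best response: Offer low (12.1 is the largest).

Offer low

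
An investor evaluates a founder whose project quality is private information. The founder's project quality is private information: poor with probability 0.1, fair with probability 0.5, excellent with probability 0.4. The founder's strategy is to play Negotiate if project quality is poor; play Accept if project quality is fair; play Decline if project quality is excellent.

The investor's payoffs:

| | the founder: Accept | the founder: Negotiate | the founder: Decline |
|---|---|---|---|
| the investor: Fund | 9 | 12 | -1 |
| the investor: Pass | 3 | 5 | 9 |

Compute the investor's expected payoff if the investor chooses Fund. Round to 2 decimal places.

Take the expectation over the founder's project quality, weighting each type's action by its prior probability.
E[Fund] = 0.1·12 + 0.5·9 + 0.4·(-1) = 1.2 + 4.5 + (-0.4) = 5.3

5.30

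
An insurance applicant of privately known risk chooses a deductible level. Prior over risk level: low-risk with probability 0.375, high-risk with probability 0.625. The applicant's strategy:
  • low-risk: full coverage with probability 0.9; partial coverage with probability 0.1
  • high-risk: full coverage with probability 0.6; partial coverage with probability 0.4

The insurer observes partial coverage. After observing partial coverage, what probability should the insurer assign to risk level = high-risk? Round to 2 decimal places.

P(partial coverage) = 0.375·0.1 + 0.625·0.4 = 0.2875
P(high-risk | partial coverage) = (0.625·0.4) / 0.2875 = 0.25 / 0.2875 = 0.869565

0.87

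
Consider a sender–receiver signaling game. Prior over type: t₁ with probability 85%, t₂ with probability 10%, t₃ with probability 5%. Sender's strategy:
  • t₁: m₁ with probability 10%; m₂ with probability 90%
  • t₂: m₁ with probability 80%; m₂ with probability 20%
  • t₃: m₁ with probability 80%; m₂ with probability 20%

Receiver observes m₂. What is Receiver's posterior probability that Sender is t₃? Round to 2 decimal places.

P(m₂) = 0.85·0.9 + 0.1·0.2 + 0.05·0.2 = 0.795
P(t₃ | m₂) = (0.05·0.2) / 0.795 = 0.01 / 0.795 = 0.0125786

0.01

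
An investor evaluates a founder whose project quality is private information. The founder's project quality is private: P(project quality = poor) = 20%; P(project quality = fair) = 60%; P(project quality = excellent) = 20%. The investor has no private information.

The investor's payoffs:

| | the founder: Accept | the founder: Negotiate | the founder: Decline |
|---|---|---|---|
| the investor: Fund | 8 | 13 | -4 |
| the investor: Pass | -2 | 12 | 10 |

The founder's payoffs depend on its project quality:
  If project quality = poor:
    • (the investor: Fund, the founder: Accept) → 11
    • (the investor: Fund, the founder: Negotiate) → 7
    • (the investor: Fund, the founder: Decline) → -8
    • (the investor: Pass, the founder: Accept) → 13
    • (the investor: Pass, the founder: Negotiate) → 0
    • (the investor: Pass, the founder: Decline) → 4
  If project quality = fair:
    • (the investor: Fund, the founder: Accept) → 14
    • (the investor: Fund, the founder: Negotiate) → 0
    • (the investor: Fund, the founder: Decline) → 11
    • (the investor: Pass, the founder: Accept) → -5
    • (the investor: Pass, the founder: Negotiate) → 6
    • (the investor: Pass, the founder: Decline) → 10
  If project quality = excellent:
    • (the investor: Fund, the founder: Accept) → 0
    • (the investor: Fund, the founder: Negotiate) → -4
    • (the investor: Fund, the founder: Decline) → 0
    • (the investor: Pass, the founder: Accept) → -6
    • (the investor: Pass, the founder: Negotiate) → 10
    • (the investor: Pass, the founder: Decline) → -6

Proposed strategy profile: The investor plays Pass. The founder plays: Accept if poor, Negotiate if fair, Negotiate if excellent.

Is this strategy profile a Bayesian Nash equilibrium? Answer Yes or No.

The investor plays Pass: E[Pass] = 0.2·(-2) + 0.6·(12) + 0.2·(12) = 9.2; E[Fund] = 12. Not best-responding. ✗
The founder (project quality poor), facing Pass: Accept gives 13, Negotiate gives 0, Decline gives 4. Proposed Accept is best. ✓
The founder (project quality fair), facing Pass: Accept gives -5, Negotiate gives 6, Decline gives 10. Proposed Negotiate is not best — profitable deviation exists. ✗
The founder (project quality excellent), facing Pass: Accept gives -6, Negotiate gives 10, Decline gives -6. Proposed Negotiate is best. ✓

No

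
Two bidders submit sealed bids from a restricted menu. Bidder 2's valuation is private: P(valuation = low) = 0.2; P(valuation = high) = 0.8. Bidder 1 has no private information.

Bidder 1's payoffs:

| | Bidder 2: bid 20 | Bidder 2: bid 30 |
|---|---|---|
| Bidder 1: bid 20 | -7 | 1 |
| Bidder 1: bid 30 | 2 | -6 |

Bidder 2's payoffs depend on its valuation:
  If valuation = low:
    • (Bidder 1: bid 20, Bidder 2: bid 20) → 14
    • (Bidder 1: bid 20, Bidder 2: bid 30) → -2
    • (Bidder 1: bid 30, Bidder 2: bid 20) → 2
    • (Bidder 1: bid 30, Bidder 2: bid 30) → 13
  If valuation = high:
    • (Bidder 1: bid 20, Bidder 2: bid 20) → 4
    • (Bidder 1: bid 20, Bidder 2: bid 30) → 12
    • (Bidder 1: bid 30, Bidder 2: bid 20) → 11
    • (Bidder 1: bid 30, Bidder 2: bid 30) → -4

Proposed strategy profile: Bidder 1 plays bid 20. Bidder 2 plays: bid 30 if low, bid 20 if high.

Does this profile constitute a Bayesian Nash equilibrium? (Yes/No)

Bidder 1 plays bid 20: E[bid 20] = 0.2·(1) + 0.8·(-7) = -5.4; E[bid 30] = 0.4. Not best-responding. ✗
Bidder 2 (valuation low), facing bid 20: bid 20 gives 14, bid 30 gives -2. Proposed bid 30 is not best — profitable deviation exists. ✗
Bidder 2 (valuation high), facing bid 20: bid 20 gives 4, bid 30 gives 12. Proposed bid 20 is not best — profitable deviation exists. ✗

No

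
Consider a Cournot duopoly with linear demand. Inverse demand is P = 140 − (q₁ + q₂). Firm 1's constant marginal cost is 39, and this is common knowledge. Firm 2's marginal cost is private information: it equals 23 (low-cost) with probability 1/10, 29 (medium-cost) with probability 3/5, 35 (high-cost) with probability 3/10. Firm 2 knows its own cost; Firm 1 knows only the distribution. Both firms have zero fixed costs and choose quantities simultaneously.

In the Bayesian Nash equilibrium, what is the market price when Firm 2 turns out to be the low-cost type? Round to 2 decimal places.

66.13

Firm 2 with cost c maximizes (140 − (q₁+q₂) − c)·q₂, giving q₂(c) = (140 − c − q₁)/2.
E[c₂] = 1/10·23 + 3/5·29 + 3/10·35 = 30.2
Firm 1's FOC against E[q₂] yields q₁ = (140 − 2·39 + E[c₂])/3 = (140 − 78 + 30.2)/3 = 30.7333.
q₂(low-cost) = 43.1333, so P = 140 − (30.7333 + 43.1333) = 66.1333.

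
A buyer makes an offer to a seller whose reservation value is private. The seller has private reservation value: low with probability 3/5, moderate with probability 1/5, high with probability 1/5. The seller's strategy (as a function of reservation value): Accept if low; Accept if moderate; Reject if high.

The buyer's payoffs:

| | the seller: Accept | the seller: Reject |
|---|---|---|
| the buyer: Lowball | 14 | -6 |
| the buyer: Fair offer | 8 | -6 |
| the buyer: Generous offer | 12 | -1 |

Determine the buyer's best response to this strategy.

E[Lowball] = 3/5·(14) + 1/5·(14) + 1/5·(-6) = 10
E[Fair offer] = 3/5·(8) + 1/5·(8) + 1/5·(-6) = 26/5
E[Generous offer] = 3/5·(12) + 1/5·(12) + 1/5·(-1) = 47/5
Best response: Lowball (10 is the largest).

Lowball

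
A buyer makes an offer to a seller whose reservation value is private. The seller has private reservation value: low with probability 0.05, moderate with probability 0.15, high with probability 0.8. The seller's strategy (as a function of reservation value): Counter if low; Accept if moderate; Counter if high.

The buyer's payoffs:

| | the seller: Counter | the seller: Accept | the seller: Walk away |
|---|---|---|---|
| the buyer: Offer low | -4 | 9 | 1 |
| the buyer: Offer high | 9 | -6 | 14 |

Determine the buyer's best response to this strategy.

E[Offer low] = 0.05·(-4) + 0.15·(9) + 0.8·(-4) = -2.05
E[Offer high] = 0.05·(9) + 0.15·(-6) + 0.8·(9) = 6.75
Best response: Offer high (6.75 is the largest).

Offer high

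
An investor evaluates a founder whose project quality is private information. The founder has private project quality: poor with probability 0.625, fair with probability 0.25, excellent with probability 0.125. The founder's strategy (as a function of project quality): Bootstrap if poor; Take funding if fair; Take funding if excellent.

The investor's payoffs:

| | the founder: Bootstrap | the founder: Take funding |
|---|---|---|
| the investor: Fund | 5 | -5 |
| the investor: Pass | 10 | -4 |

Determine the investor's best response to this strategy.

Pass

E[Fund] = 0.625·(5) + 0.25·(-5) + 0.125·(-5) = 1.25
E[Pass] = 0.625·(10) + 0.25·(-4) + 0.125·(-4) = 4.75
Best response: Pass (4.75 is the largest).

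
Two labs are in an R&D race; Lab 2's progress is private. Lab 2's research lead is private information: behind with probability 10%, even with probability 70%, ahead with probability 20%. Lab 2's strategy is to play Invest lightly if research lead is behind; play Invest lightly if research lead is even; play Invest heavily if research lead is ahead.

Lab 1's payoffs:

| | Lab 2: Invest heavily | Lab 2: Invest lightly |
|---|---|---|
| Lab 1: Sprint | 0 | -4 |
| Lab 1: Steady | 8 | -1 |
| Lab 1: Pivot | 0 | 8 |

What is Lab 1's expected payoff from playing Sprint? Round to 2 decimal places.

Take the expectation over Lab 2's research lead, weighting each type's action by its prior probability.
E[Sprint] = 0.1·(-4) + 0.7·(-4) + 0.2·0 = (-0.4) + (-2.8) + 0 = -3.2

-3.20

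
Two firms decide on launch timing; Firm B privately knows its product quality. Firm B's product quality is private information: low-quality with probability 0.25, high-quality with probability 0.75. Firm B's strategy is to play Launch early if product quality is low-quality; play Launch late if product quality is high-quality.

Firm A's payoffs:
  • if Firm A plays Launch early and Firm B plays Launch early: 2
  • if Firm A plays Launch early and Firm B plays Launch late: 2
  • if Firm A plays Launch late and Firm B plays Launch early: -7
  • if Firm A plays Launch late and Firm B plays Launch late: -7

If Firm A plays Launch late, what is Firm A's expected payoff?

-7

Take the expectation over Firm B's product quality, weighting each type's action by its prior probability.
E[Launch late] = 0.25·(-7) + 0.75·(-7) = (-1.75) + (-5.25) = -7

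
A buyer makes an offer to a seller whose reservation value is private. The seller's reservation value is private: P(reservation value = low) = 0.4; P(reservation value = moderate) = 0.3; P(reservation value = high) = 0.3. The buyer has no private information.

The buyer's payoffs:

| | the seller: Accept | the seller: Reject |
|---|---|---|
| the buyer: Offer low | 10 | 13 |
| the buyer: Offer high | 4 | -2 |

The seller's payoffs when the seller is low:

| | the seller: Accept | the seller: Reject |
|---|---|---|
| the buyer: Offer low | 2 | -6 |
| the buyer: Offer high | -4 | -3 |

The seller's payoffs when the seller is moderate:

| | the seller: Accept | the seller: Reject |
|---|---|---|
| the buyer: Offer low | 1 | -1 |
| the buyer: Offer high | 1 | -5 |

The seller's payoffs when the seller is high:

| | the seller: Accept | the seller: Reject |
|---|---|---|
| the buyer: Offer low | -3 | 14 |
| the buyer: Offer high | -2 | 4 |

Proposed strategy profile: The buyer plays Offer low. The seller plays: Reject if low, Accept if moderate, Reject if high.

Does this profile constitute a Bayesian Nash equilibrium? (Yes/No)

No

A profile is a BNE iff every type of every player is best-responding given beliefs about the other side.
The buyer plays Offer low: E[Offer low] = 0.4·(13) + 0.3·(10) + 0.3·(13) = 12.1; E[Offer high] = -0.2. Best-responding. ✓
The seller (reservation value low), facing Offer low: Accept gives 2, Reject gives -6. Proposed Reject is not best — profitable deviation exists. ✗
The seller (reservation value moderate), facing Offer low: Accept gives 1, Reject gives -1. Proposed Accept is best. ✓
The seller (reservation value high), facing Offer low: Accept gives -3, Reject gives 14. Proposed Reject is best. ✓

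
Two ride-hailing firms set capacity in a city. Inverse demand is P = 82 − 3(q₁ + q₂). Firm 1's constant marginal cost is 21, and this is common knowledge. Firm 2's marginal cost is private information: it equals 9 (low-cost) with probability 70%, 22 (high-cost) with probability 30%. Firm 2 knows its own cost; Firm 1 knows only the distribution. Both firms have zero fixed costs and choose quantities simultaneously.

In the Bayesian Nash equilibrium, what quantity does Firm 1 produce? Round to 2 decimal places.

5.88

Type-c best response for Firm 2: q₂(c) = (82 − c)/6 − q₁/2.
Firm 1 maximizes expected profit; its first-order condition is 82 − 6q₁ − 3E[q₂] − 21 = 0.
Substituting E[q₂] and solving: E[c₂] = 12.9, so q₁ = (82 − 2·21 + 12.9)/9 = 5.87778.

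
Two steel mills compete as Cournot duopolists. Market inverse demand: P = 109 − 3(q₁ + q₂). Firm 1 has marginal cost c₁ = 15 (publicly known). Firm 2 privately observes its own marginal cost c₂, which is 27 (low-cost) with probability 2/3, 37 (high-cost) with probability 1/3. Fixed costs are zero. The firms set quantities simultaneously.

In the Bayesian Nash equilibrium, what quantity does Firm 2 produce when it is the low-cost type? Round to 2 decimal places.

Type-c best response for Firm 2: q₂(c) = (109 − c)/6 − q₁/2.
Firm 1 maximizes expected profit; its first-order condition is 109 − 6q₁ − 3E[q₂] − 15 = 0.
Substituting E[q₂] and solving: E[c₂] = 30.3333, so q₁ = (109 − 2·15 + 30.3333)/9 = 12.1481.
q₂(low-cost) = (109 − 27 − 3·12.1481)/6 = 7.59259.

7.59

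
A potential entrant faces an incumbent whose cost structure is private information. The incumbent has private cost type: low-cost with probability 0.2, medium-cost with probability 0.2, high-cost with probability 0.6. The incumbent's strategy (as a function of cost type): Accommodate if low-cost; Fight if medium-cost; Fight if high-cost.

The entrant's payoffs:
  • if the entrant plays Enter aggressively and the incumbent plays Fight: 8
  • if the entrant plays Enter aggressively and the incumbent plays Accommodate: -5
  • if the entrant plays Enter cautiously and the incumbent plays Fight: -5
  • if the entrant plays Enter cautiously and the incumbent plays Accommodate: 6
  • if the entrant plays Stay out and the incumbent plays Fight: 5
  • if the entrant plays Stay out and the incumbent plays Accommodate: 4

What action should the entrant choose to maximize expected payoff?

Enter aggressively

E[Enter aggressively] = 0.2·(-5) + 0.2·(8) + 0.6·(8) = 5.4
E[Enter cautiously] = 0.2·(6) + 0.2·(-5) + 0.6·(-5) = -2.8
E[Stay out] = 0.2·(4) + 0.2·(5) + 0.6·(5) = 4.8
Best response: Enter aggressively (5.4 is the largest).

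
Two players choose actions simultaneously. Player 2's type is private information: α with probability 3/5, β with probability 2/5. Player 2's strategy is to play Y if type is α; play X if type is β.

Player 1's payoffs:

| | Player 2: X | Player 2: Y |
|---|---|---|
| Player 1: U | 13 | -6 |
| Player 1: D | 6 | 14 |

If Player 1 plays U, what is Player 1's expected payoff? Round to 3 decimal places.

E[U] = 3/5·(-6) + 2/5·13 = (-18/5) + 26/5 = 8/5

1.600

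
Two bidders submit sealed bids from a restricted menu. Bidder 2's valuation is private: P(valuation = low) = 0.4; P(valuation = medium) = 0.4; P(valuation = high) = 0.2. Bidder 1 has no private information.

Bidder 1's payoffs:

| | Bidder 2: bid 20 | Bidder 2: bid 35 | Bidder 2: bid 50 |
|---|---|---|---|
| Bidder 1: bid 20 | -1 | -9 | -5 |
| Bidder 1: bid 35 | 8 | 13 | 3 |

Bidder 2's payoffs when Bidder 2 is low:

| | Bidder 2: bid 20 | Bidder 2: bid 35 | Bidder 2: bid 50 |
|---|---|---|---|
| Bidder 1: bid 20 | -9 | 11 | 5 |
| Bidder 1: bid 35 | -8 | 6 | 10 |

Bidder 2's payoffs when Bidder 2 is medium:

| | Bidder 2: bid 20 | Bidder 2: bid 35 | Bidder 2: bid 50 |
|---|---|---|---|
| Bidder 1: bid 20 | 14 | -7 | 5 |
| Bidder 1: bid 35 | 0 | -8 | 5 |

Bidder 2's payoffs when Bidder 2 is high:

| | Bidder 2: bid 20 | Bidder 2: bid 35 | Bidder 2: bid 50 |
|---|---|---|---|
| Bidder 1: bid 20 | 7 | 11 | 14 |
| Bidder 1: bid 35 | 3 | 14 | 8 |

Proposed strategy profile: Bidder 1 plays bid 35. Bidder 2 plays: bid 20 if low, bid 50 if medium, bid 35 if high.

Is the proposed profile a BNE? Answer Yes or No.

No

A profile is a BNE iff every type of every player is best-responding given beliefs about the other side.
Bidder 1 plays bid 35: E[bid 35] = 0.4·(8) + 0.4·(3) + 0.2·(13) = 7; E[bid 20] = -4.2. Best-responding. ✓
Bidder 2 (valuation low), facing bid 35: bid 20 gives -8, bid 35 gives 6, bid 50 gives 10. Proposed bid 20 is not best — profitable deviation exists. ✗
Bidder 2 (valuation medium), facing bid 35: bid 20 gives 0, bid 35 gives -8, bid 50 gives 5. Proposed bid 50 is best. ✓
Bidder 2 (valuation high), facing bid 35: bid 20 gives 3, bid 35 gives 14, bid 50 gives 8. Proposed bid 35 is best. ✓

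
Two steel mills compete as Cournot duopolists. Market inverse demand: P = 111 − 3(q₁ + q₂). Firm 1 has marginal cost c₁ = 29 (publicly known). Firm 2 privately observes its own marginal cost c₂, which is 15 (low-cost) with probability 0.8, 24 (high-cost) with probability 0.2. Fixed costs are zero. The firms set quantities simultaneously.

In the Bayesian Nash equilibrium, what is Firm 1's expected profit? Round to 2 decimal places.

Firm 2 with cost c maximizes (111 − 3(q₁+q₂) − c)·q₂, giving q₂(c) = (111 − c − 3q₁)/6.
E[c₂] = 0.8·15 + 0.2·24 = 16.8
Firm 1's FOC against E[q₂] yields q₁ = (111 − 2·29 + E[c₂])/9 = (111 − 58 + 16.8)/9 = 7.75556.
E[P] = 111 − 3·(q₁ + E[q₂]) = 52.2667; Firm 1's expected profit = (E[P] − 29)·q₁ = (52.2667 − 29)·7.75556 = 180.446.

180.45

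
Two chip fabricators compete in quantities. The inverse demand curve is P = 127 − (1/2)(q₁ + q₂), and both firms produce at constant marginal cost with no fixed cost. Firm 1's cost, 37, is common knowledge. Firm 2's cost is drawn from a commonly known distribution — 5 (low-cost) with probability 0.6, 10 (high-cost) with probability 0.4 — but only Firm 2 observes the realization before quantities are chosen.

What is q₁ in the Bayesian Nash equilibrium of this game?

Type-c best response for Firm 2: q₂(c) = (127 − c) − q₁/2.
Firm 1 maximizes expected profit; its first-order condition is 127 − q₁ − (1/2)E[q₂] − 37 = 0.
Substituting E[q₂] and solving: E[c₂] = 7, so q₁ = (127 − 2·37 + 7)/(3/2) = 40.

40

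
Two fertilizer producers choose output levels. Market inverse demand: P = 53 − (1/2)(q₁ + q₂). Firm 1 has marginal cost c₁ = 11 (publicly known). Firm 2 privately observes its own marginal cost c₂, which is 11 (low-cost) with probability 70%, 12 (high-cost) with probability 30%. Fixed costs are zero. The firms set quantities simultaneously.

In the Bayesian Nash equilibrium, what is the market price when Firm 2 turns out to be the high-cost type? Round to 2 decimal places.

Firm 2 with cost c maximizes (53 − (1/2)(q₁+q₂) − c)·q₂, giving q₂(c) = (53 − c − (1/2)q₁).
E[c₂] = 0.7·11 + 0.3·12 = 11.3
Firm 1's FOC against E[q₂] yields q₁ = (53 − 2·11 + E[c₂])/(3/2) = (53 − 22 + 11.3)/(3/2) = 28.2.
q₂(high-cost) = 26.9, so P = 53 − (1/2)·(28.2 + 26.9) = 25.45.

25.45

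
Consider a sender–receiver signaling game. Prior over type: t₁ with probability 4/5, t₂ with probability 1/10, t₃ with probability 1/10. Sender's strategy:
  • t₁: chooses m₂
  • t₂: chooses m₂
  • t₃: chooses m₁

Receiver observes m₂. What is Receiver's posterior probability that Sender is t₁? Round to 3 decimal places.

P(m₂) = (4/5)·1 + (1/10)·1 + (1/10)·0 = 9/10
P(t₁ | m₂) = ((4/5)·1) / (9/10) = (4/5) / (9/10) = 8/9

0.889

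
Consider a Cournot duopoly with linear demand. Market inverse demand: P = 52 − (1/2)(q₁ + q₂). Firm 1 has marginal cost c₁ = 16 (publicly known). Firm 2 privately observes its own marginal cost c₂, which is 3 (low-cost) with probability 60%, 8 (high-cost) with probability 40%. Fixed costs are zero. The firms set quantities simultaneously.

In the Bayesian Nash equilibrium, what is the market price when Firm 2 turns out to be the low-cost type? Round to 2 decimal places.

Each type of Firm 2 best-responds to q₁; Firm 1 best-responds to the expected q₂ over Firm 2's types.
Firm 2 with cost c maximizes (52 − (1/2)(q₁+q₂) − c)·q₂, giving q₂(c) = (52 − c − (1/2)q₁).
E[c₂] = 0.6·3 + 0.4·8 = 5
Firm 1's FOC against E[q₂] yields q₁ = (52 − 2·16 + E[c₂])/(3/2) = (52 − 32 + 5)/(3/2) = 16.6667.
q₂(low-cost) = 40.6667, so P = 52 − (1/2)·(16.6667 + 40.6667) = 23.3333.

23.33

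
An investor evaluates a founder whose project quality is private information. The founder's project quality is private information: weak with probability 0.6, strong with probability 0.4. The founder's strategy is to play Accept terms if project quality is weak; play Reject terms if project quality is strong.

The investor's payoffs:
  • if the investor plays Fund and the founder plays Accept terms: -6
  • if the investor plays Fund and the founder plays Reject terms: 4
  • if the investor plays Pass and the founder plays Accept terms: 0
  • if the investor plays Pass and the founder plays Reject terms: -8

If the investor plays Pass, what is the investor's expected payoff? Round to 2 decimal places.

-3.20

E[Pass] = 0.6·0 + 0.4·(-8) = 0 + (-3.2) = -3.2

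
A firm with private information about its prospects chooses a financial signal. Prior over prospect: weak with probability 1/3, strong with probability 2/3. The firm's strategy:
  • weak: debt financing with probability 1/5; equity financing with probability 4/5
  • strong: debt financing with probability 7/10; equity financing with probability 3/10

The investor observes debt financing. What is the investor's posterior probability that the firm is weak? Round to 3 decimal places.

Apply Bayes' rule using the sender's strategy as the likelihood.
P(debt financing) = (1/3)·(1/5) + (2/3)·(7/10) = 8/15
P(weak | debt financing) = ((1/3)·(1/5)) / (8/15) = (1/15) / (8/15) = 1/8

0.125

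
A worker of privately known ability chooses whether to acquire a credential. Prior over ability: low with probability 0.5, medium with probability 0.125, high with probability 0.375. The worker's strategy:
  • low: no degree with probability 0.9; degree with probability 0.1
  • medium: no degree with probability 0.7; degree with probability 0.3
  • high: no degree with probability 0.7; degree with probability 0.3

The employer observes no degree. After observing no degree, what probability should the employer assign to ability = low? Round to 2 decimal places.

P(no degree) = 0.5·0.9 + 0.125·0.7 + 0.375·0.7 = 0.8
P(low | no degree) = (0.5·0.9) / 0.8 = 0.45 / 0.8 = 0.5625

0.56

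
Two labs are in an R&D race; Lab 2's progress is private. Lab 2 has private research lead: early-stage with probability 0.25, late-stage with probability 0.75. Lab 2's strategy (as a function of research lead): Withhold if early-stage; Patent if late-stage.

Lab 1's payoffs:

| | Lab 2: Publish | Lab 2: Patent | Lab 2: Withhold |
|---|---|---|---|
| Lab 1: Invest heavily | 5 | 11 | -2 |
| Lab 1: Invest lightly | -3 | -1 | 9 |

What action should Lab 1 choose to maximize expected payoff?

Invest heavily

E[Invest heavily] = 0.25·(-2) + 0.75·(11) = 7.75
E[Invest lightly] = 0.25·(9) + 0.75·(-1) = 1.5
Best response: Invest heavily (7.75 is the largest).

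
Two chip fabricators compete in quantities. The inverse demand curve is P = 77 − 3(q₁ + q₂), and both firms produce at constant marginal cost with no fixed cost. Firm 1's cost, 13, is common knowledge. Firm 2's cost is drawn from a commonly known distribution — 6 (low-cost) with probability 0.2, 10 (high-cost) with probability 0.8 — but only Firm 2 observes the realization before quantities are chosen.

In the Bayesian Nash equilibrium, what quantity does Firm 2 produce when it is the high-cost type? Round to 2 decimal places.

Type-c best response for Firm 2: q₂(c) = (77 − c)/6 − q₁/2.
Firm 1 maximizes expected profit; its first-order condition is 77 − 6q₁ − 3E[q₂] − 13 = 0.
Substituting E[q₂] and solving: E[c₂] = 9.2, so q₁ = (77 − 2·13 + 9.2)/9 = 6.68889.
q₂(high-cost) = (77 − 10 − 3·6.68889)/6 = 7.82222.

7.82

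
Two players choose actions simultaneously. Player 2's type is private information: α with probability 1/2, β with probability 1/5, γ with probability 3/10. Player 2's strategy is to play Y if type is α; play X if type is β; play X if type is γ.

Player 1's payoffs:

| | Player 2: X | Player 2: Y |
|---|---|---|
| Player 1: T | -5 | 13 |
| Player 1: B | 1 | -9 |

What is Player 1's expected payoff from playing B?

-4

E[B] = 1/2·(-9) + 1/5·1 + 3/10·1 = (-9/2) + 1/5 + 3/10 = -4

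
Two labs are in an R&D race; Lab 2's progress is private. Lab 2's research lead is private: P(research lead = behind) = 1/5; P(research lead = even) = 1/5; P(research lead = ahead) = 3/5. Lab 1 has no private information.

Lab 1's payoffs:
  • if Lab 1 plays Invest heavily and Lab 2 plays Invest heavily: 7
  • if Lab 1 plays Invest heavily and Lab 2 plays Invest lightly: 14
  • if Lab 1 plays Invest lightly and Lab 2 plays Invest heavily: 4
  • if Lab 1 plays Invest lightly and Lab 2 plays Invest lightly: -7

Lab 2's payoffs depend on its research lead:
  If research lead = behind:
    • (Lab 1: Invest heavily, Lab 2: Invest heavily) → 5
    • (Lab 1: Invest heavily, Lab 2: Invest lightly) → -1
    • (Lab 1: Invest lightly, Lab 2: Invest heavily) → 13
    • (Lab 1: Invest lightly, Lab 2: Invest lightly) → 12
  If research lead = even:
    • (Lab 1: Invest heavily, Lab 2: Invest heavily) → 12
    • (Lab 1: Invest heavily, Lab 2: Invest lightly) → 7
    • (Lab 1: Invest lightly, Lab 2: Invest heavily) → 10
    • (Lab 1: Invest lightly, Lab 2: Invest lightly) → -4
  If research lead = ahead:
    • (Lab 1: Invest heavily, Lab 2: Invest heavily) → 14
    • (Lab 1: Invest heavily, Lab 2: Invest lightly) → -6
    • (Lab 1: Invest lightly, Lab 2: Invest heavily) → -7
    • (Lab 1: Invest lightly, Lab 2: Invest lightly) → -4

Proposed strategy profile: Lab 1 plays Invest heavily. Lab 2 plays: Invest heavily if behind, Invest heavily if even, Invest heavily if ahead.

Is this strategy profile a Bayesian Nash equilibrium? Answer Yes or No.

A profile is a BNE iff every type of every player is best-responding given beliefs about the other side.
Lab 1 plays Invest heavily: E[Invest heavily] = 1/5·(7) + 1/5·(7) + 3/5·(7) = 7; E[Invest lightly] = 4. Best-responding. ✓
Lab 2 (research lead behind), facing Invest heavily: Invest heavily gives 5, Invest lightly gives -1. Proposed Invest heavily is best. ✓
Lab 2 (research lead even), facing Invest heavily: Invest heavily gives 12, Invest lightly gives 7. Proposed Invest heavily is best. ✓
Lab 2 (research lead ahead), facing Invest heavily: Invest heavily gives 14, Invest lightly gives -6. Proposed Invest heavily is best. ✓

Yes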